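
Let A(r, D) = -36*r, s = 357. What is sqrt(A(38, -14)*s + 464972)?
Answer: 2*I*sqrt(5851) ≈ 152.98*I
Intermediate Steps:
sqrt(A(38, -14)*s + 464972) = sqrt(-36*38*357 + 464972) = sqrt(-1368*357 + 464972) = sqrt(-488376 + 464972) = sqrt(-23404) = 2*I*sqrt(5851)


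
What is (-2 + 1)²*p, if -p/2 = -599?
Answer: 1198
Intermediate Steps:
p = 1198 (p = -2*(-599) = 1198)
(-2 + 1)²*p = (-2 + 1)²*1198 = (-1)²*1198 = 1*1198 = 1198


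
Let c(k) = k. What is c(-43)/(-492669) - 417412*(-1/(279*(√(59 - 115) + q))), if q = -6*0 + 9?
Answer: 205646135249/2092365243 - 834824*I*√14/38223 ≈ 98.284 - 81.721*I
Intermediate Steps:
q = 9 (q = 0 + 9 = 9)
c(-43)/(-492669) - 417412*(-1/(279*(√(59 - 115) + q))) = -43/(-492669) - 417412*(-1/(279*(√(59 - 115) + 9))) = -43*(-1/492669) - 417412*(-1/(279*(√(-56) + 9))) = 43/492669 - 417412*(-1/(279*(2*I*√14 + 9))) = 43/492669 - 417412*(-1/(279*(9 + 2*I*√14))) = 43/492669 - 417412/(-2511 - 558*I*√14)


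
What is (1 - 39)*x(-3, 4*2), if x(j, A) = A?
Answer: -304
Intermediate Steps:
(1 - 39)*x(-3, 4*2) = (1 - 39)*(4*2) = -38*8 = -304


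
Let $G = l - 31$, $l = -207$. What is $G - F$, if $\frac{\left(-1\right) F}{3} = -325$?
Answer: $-1213$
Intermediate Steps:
$F = 975$ ($F = \left(-3\right) \left(-325\right) = 975$)
$G = -238$ ($G = -207 - 31 = -238$)
$G - F = -238 - 975 = -1213$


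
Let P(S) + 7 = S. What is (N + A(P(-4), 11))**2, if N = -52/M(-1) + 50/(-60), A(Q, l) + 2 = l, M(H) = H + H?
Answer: 42025/36 ≈ 1167.4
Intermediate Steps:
M(H) = 2*H
P(S) = -7 + S
A(Q, l) = -2 + l
N = 151/6 (N = -52/(2*(-1)) + 50/(-60) = -52/(-2) + 50*(-1/60) = -52*(-1/2) - 5/6 = 26 - 5/6 = 151/6 ≈ 25.167)
(N + A(P(-4), 11))**2 = (151/6 + (-2 + 11))**2 = (151/6 + 9)**2 = (205/6)**2 = 42025/36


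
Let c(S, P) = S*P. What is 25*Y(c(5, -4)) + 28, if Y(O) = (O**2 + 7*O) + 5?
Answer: 6653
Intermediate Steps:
c(S, P) = P*S
Y(O) = 5 + O**2 + 7*O
25*Y(c(5, -4)) + 28 = 25*(5 + (-4*5)**2 + 7*(-4*5)) + 28 = 25*(5 + (-20)**2 + 7*(-20)) + 28 = 25*(5 + 400 - 140) + 28 = 25*265 + 28 = 6625 + 28 = 6653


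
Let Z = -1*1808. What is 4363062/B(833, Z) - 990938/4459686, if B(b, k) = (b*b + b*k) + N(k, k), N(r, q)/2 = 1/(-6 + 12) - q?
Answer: -1381303501811/245858029494 ≈ -5.6183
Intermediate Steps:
N(r, q) = 1/3 - 2*q (N(r, q) = 2*(1/(-6 + 12) - q) = 2*(1/6 - q) = 1/3 - 2*q)
Z = -1808
B(b, k) = 1/3 + b**2 - 2*k + b*k (B(b, k) = (b*b + b*k) + (1/3 - 2*k) = (b**2 + b*k) + (1/3 - 2*k) = 1/3 + b**2 - 2*k + b*k)
4363062/B(833, Z) - 990938/4459686 = 4363062/(1/3 + 833**2 - 2*(-1808) + 833*(-1808)) - 990938/4459686 = 4363062/(1/3 + 693889 + 3616 - 1506064) - 990938*1/4459686 = 4363062/(-2425676/3) - 495469/2229843 = 4363062*(-3/2425676) - 495469/2229843 = -594963/110258 - 495469/2229843 = -1381303501811/245858029494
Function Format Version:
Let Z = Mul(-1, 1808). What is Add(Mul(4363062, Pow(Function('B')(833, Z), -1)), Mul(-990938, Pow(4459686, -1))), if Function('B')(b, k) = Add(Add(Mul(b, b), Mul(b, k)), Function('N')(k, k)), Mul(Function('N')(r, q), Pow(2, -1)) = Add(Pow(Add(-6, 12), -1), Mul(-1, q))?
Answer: Rational(-1381303501811, 245858029494) ≈ -5.6183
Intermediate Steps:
Function('N')(r, q) = Add(Rational(1, 3), Mul(-2, q)) (Function('N')(r, q) = Mul(2, Add(Pow(Add(-6, 12), -1), Mul(-1, q))) = Mul(2, Add(Pow(6, -1), Mul(-1, q))) = Mul(2, Add(Rational(1, 6), Mul(-1, q))) = Add(Rational(1, 3), Mul(-2, q)))
Z = -1808
Function('B')(b, k) = Add(Rational(1, 3), Pow(b, 2), Mul(-2, k), Mul(b, k)) (Function('B')(b, k) = Add(Add(Mul(b, b), Mul(b, k)), Add(Rational(1, 3), Mul(-2, k))) = Add(Add(Pow(b, 2), Mul(b, k)), Add(Rational(1, 3), Mul(-2, k))) = Add(Rational(1, 3), Pow(b, 2), Mul(-2, k), Mul(b, k)))
Add(Mul(4363062, Pow(Function('B')(833, Z), -1)), Mul(-990938, Pow(4459686, -1))) = Add(Mul(4363062, Pow(Add(Rational(1, 3), Pow(833, 2), Mul(-2, -1808), Mul(833, -1808)), -1)), Mul(-990938, Pow(4459686, -1))) = Add(Mul(4363062, Pow(Add(Rational(1, 3), 693889, 3616, -1506064), -1)), Mul(-990938, Rational(1, 4459686))) = Add(Mul(4363062, Pow(Rational(-2425676, 3), -1)), Rational(-495469, 2229843)) = Add(Mul(4363062, Rational(-3, 2425676)), Rational(-495469, 2229843)) = Add(Rational(-594963, 110258), Rational(-495469, 2229843)) = Rational(-1381303501811, 245858029494)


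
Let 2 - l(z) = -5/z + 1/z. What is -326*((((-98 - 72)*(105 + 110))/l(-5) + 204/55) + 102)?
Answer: 1632667658/165 ≈ 9.8950e+6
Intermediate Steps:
l(z) = 2 + 4/z (l(z) = 2 - (-5/z + 1/z) = 2 - (-4)/z = 2 + 4/z)
-326*((((-98 - 72)*(105 + 110))/l(-5) + 204/55) + 102) = -326*((((-98 - 72)*(105 + 110))/(2 + 4/(-5)) + 204/55) + 102) = -326*(((-170*215)/(2 + 4*(-1/5)) + 204*(1/55)) + 102) = -326*((-36550/(2 - 4/5) + 204/55) + 102) = -326*((-36550/6/5 + 204/55) + 102) = -326*((-36550*5/6 + 204/55) + 102) = -326*((-91375/3 + 204/55) + 102) = -326*(-5025013/165 + 102) = -326*(-5008183/165) = 1632667658/165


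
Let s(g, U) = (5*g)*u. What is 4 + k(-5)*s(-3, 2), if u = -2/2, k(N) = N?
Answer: -71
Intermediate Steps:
u = -1 (u = -2*1/2 = -1)
s(g, U) = -5*g (s(g, U) = (5*g)*(-1) = -5*g)
4 + k(-5)*s(-3, 2) = 4 - (-25)*(-3) = 4 - 5*15 = 4 - 75 = -71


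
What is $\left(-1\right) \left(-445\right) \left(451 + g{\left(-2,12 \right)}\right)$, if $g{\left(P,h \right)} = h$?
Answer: $206035$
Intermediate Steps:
$\left(-1\right) \left(-445\right) \left(451 + g{\left(-2,12 \right)}\right) = \left(-1\right) \left(-445\right) \left(451 + 12\right) = 445 \cdot 463 = 206035$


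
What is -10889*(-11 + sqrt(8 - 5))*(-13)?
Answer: -1557127 + 141557*sqrt(3) ≈ -1.3119e+6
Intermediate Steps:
-10889*(-11 + sqrt(8 - 5))*(-13) = -10889*(-11 + sqrt(3))*(-13) = -10889*(143 - 13*sqrt(3)) = -1557127 + 141557*sqrt(3)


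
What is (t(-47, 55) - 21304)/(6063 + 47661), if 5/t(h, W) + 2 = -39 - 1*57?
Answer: -2087797/5264952 ≈ -0.39655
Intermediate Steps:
t(h, W) = -5/98 (t(h, W) = 5/(-2 + (-39 - 1*57)) = 5/(-2 + (-39 - 57)) = 5/(-2 - 96) = 5/(-98) = 5*(-1/98) = -5/98)
(t(-47, 55) - 21304)/(6063 + 47661) = (-5/98 - 21304)/(6063 + 47661) = -2087797/98/53724 = -2087797/98*1/53724 = -2087797/5264952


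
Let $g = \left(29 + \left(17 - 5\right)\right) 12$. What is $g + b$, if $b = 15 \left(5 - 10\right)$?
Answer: $417$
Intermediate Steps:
$g = 492$ ($g = \left(29 + \left(17 - 5\right)\right) 12 = \left(29 + 12\right) 12 = 41 \cdot 12 = 492$)
$b = -75$ ($b = 15 \left(5 - 10\right) = 15 \left(-5\right) = -75$)
$g + b = 492 - 75 = 417$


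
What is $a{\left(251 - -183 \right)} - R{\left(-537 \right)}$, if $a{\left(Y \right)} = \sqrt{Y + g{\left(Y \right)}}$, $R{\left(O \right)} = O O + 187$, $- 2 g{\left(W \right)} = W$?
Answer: $-288556 + \sqrt{217} \approx -2.8854 \cdot 10^{5}$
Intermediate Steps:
$g{\left(W \right)} = - \frac{W}{2}$
$R{\left(O \right)} = 187 + O^{2}$ ($R{\left(O \right)} = O^{2} + 187 = 187 + O^{2}$)
$a{\left(Y \right)} = \frac{\sqrt{2} \sqrt{Y}}{2}$ ($a{\left(Y \right)} = \sqrt{Y - \frac{Y}{2}} = \sqrt{\frac{Y}{2}} = \frac{\sqrt{2} \sqrt{Y}}{2}$)
$a{\left(251 - -183 \right)} - R{\left(-537 \right)} = \frac{\sqrt{2} \sqrt{251 - -183}}{2} - \left(187 + \left(-537\right)^{2}\right) = \frac{\sqrt{2} \sqrt{251 + 183}}{2} - \left(187 + 288369\right) = \frac{\sqrt{2} \sqrt{434}}{2} - 288556 = \sqrt{217} - 288556 = -288556 + \sqrt{217}$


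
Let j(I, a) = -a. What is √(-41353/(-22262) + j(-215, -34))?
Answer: 23*√33593358/22262 ≈ 5.9881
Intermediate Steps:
√(-41353/(-22262) + j(-215, -34)) = √(-41353/(-22262) - 1*(-34)) = √(-41353*(-1/22262) + 34) = √(41353/22262 + 34) = √(798261/22262) = 23*√33593358/22262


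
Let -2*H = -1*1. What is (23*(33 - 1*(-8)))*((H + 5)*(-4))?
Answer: -20746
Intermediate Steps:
H = ½ (H = -(-1)/2 = -½*(-1) = ½ ≈ 0.50000)
(23*(33 - 1*(-8)))*((H + 5)*(-4)) = (23*(33 - 1*(-8)))*((½ + 5)*(-4)) = (23*(33 + 8))*((11/2)*(-4)) = (23*41)*(-22) = 943*(-22) = -20746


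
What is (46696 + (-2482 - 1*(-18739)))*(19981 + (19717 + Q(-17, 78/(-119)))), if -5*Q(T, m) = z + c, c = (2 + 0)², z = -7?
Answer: 12495729829/5 ≈ 2.4991e+9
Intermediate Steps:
c = 4 (c = 2² = 4)
Q(T, m) = ⅗ (Q(T, m) = -(-7 + 4)/5 = -⅕*(-3) = ⅗)
(46696 + (-2482 - 1*(-18739)))*(19981 + (19717 + Q(-17, 78/(-119)))) = (46696 + (-2482 - 1*(-18739)))*(19981 + (19717 + ⅗)) = (46696 + (-2482 + 18739))*(19981 + 98588/5) = (46696 + 16257)*(198493/5) = 62953*(198493/5) = 12495729829/5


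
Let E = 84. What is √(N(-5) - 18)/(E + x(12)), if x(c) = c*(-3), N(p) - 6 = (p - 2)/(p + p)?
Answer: I*√1130/480 ≈ 0.070032*I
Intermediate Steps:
N(p) = 6 + (-2 + p)/(2*p) (N(p) = 6 + (p - 2)/(p + p) = 6 + (-2 + p)/((2*p)) = 6 + (-2 + p)*(1/(2*p)) = 6 + (-2 + p)/(2*p))
x(c) = -3*c
√(N(-5) - 18)/(E + x(12)) = √((13/2 - 1/(-5)) - 18)/(84 - 3*12) = √((13/2 - 1*(-⅕)) - 18)/(84 - 36) = √((13/2 + ⅕) - 18)/48 = √(67/10 - 18)*(1/48) = √(-113/10)*(1/48) = (I*√1130/10)*(1/48) = I*√1130/480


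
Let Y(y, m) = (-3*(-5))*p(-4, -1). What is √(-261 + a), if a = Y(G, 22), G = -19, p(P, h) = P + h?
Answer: 4*I*√21 ≈ 18.33*I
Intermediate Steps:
Y(y, m) = -75 (Y(y, m) = (-3*(-5))*(-4 - 1) = 15*(-5) = -75)
a = -75
√(-261 + a) = √(-261 - 75) = √(-336) = 4*I*√21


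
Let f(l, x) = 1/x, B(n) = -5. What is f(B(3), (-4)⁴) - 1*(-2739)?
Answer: 701185/256 ≈ 2739.0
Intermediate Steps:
f(B(3), (-4)⁴) - 1*(-2739) = 1/((-4)⁴) - 1*(-2739) = 1/256 + 2739 = 701185/256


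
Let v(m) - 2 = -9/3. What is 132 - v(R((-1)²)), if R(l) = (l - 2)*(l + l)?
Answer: 133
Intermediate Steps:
R(l) = 2*l*(-2 + l) (R(l) = (-2 + l)*(2*l) = 2*l*(-2 + l))
v(m) = -1 (v(m) = 2 - 9/3 = 2 - 9*⅓ = 2 - 3 = -1)
132 - v(R((-1)²)) = 132 - 1*(-1) = 132 + 1 = 133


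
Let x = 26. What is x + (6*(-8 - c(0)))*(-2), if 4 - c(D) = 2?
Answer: 146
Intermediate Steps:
c(D) = 2 (c(D) = 4 - 1*2 = 4 - 2 = 2)
x + (6*(-8 - c(0)))*(-2) = 26 + (6*(-8 - 1*2))*(-2) = 26 + (6*(-8 - 2))*(-2) = 26 + (6*(-10))*(-2) = 26 - 60*(-2) = 26 + 120 = 146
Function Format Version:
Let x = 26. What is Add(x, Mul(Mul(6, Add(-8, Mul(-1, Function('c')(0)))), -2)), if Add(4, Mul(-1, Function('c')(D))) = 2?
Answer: 146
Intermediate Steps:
Function('c')(D) = 2 (Function('c')(D) = Add(4, Mul(-1, 2)) = Add(4, -2) = 2)
Add(x, Mul(Mul(6, Add(-8, Mul(-1, Function('c')(0)))), -2)) = Add(26, Mul(Mul(6, Add(-8, Mul(-1, 2))), -2)) = Add(26, Mul(Mul(6, Add(-8, -2)), -2)) = Add(26, Mul(Mul(6, -10), -2)) = Add(26, Mul(-60, -2)) = Add(26, 120) = 146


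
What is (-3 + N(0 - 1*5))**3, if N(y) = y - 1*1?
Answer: -729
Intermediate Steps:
N(y) = -1 + y (N(y) = y - 1 = -1 + y)
(-3 + N(0 - 1*5))**3 = (-3 + (-1 + (0 - 1*5)))**3 = (-3 + (-1 + (0 - 5)))**3 = (-3 + (-1 - 5))**3 = (-3 - 6)**3 = (-9)**3 = -729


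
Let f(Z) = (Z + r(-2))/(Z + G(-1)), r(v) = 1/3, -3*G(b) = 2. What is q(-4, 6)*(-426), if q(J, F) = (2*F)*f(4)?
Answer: -33228/5 ≈ -6645.6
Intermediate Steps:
G(b) = -2/3 (G(b) = -1/3*2 = -2/3)
r(v) = 1/3
f(Z) = (1/3 + Z)/(-2/3 + Z) (f(Z) = (Z + 1/3)/(Z - 2/3) = (1/3 + Z)/(-2/3 + Z))
q(J, F) = 13*F/5 (q(J, F) = (2*F)*((1 + 3*4)/(-2 + 3*4)) = (2*F)*((1 + 12)/(-2 + 12)) = (2*F)*(13/10) = 13*F/5)
q(-4, 6)*(-426) = ((13/5)*6)*(-426) = (78/5)*(-426) = -33228/5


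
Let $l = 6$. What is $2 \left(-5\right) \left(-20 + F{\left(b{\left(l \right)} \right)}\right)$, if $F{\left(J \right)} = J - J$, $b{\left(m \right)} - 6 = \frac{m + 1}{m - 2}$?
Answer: $200$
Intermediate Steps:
$b{\left(m \right)} = 6 + \frac{1 + m}{-2 + m}$ ($b{\left(m \right)} = 6 + \frac{m + 1}{m - 2} = 6 + \frac{1 + m}{-2 + m}$)
$F{\left(J \right)} = 0$
$2 \left(-5\right) \left(-20 + F{\left(b{\left(l \right)} \right)}\right) = 2 \left(-5\right) \left(-20 + 0\right) = \left(-10\right) \left(-20\right) = 200$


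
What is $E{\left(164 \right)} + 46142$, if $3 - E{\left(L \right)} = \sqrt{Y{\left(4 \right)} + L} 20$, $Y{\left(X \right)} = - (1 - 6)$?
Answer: $45885$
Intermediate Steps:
$Y{\left(X \right)} = 5$ ($Y{\left(X \right)} = - (1 - 6) = \left(-1\right) \left(-5\right) = 5$)
$E{\left(L \right)} = 3 - 20 \sqrt{5 + L}$ ($E{\left(L \right)} = 3 - \sqrt{5 + L} 20 = 3 - 20 \sqrt{5 + L}$)
$E{\left(164 \right)} + 46142 = \left(3 - 20 \sqrt{5 + 164}\right) + 46142 = \left(3 - 20 \sqrt{169}\right) + 46142 = \left(3 - 260\right) + 46142 = -257 + 46142 = 45885$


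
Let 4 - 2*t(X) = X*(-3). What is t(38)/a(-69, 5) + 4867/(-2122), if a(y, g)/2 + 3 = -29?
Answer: -218343/67904 ≈ -3.2155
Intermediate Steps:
a(y, g) = -64 (a(y, g) = -6 + 2*(-29) = -6 - 58 = -64)
t(X) = 2 + 3*X/2 (t(X) = 2 - X*(-3)/2 = 2 - (-3)*X/2 = 2 + 3*X/2)
t(38)/a(-69, 5) + 4867/(-2122) = (2 + (3/2)*38)/(-64) + 4867/(-2122) = (2 + 57)*(-1/64) + 4867*(-1/2122) = 59*(-1/64) - 4867/2122 = -59/64 - 4867/2122 = -218343/67904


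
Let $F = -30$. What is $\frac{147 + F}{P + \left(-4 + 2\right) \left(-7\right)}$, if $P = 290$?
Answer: $\frac{117}{304} \approx 0.38487$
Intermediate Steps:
$\frac{147 + F}{P + \left(-4 + 2\right) \left(-7\right)} = \frac{147 - 30}{290 + \left(-4 + 2\right) \left(-7\right)} = \frac{117}{290 - -14} = \frac{117}{290 + 14} = \frac{117}{304}$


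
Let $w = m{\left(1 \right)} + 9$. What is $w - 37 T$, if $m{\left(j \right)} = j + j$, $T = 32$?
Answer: $-1173$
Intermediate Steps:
$m{\left(j \right)} = 2 j$
$w = 11$ ($w = 2 \cdot 1 + 9 = 2 + 9 = 11$)
$w - 37 T = 11 - 1184 = -1173$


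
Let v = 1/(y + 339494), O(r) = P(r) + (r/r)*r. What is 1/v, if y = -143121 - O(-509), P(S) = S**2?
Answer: -62199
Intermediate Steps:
O(r) = r + r**2 (O(r) = r**2 + (r/r)*r = r**2 + 1*r = r**2 + r = r + r**2)
y = -401693 (y = -143121 - (-509)*(1 - 509) = -143121 - (-509)*(-508) = -143121 - 1*258572 = -143121 - 258572 = -401693)
v = -1/62199 (v = 1/(-401693 + 339494) = 1/(-62199) = -1/62199 ≈ -1.6077e-5)
1/v = 1/(-1/62199) = -62199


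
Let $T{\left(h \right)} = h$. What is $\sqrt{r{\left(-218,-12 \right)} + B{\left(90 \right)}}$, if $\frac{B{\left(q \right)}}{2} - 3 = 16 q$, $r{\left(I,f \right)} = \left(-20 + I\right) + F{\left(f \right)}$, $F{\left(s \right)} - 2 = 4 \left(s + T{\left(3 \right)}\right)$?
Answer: $\sqrt{2614} \approx 51.127$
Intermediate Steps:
$F{\left(s \right)} = 14 + 4 s$ ($F{\left(s \right)} = 2 + 4 \left(s + 3\right) = 2 + 4 \left(3 + s\right) = 2 + \left(12 + 4 s\right) = 14 + 4 s$)
$r{\left(I,f \right)} = -6 + I + 4 f$ ($r{\left(I,f \right)} = \left(-20 + I\right) + \left(14 + 4 f\right) = -6 + I + 4 f$)
$B{\left(q \right)} = 6 + 32 q$ ($B{\left(q \right)} = 6 + 2 \cdot 16 q = 6 + 32 q$)
$\sqrt{r{\left(-218,-12 \right)} + B{\left(90 \right)}} = \sqrt{\left(-6 - 218 + 4 \left(-12\right)\right) + \left(6 + 32 \cdot 90\right)} = \sqrt{\left(-6 - 218 - 48\right) + \left(6 + 2880\right)} = \sqrt{-272 + 2886} = \sqrt{2614}$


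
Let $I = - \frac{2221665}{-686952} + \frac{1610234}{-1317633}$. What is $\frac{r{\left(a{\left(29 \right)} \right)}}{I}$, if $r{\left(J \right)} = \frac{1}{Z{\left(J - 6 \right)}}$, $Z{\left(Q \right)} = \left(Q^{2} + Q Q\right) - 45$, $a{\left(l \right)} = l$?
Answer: $\frac{33524097208}{68328187616863} \approx 0.00049063$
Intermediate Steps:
$Z{\left(Q \right)} = -45 + 2 Q^{2}$ ($Z{\left(Q \right)} = \left(Q^{2} + Q^{2}\right) - 45 = 2 Q^{2} - 45 = -45 + 2 Q^{2}$)
$I = \frac{67451320451}{33524097208}$ ($I = \left(-2221665\right) \left(- \frac{1}{686952}\right) + 1610234 \left(- \frac{1}{1317633}\right) = \frac{740555}{228984} - \frac{1610234}{1317633} = \frac{67451320451}{33524097208} \approx 2.012$)
$r{\left(J \right)} = \frac{1}{-45 + 2 \left(-6 + J\right)^{2}}$ ($r{\left(J \right)} = \frac{1}{-45 + 2 \left(J - 6\right)^{2}} = \frac{1}{-45 + 2 \left(-6 + J\right)^{2}}$)
$\frac{r{\left(a{\left(29 \right)} \right)}}{I} = \frac{1}{\left(-45 + 2 \left(-6 + 29\right)^{2}\right) \frac{67451320451}{33524097208}} = \frac{1}{-45 + 2 \cdot 23^{2}} \cdot \frac{33524097208}{67451320451} = \frac{1}{-45 + 2 \cdot 529} \cdot \frac{33524097208}{67451320451} = \frac{1}{-45 + 1058} \cdot \frac{33524097208}{67451320451} = \frac{1}{1013} \cdot \frac{33524097208}{67451320451} = \frac{33524097208}{68328187616863}$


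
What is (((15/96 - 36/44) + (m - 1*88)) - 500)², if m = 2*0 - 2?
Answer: 43227815569/123904 ≈ 3.4888e+5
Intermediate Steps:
m = -2 (m = 0 - 2 = -2)
(((15/96 - 36/44) + (m - 1*88)) - 500)² = (((15/96 - 36/44) + (-2 - 1*88)) - 500)² = (((15*(1/96) - 36*1/44) + (-2 - 88)) - 500)² = (((5/32 - 9/11) - 90) - 500)² = ((-233/352 - 90) - 500)² = (-31913/352 - 500)² = (-207913/352)² = 43227815569/123904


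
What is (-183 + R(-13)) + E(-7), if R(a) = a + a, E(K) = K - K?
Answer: -209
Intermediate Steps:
E(K) = 0
R(a) = 2*a
(-183 + R(-13)) + E(-7) = (-183 + 2*(-13)) + 0 = (-183 - 26) + 0 = -209 + 0 = -209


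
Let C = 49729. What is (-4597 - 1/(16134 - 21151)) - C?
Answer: -272553541/5017 ≈ -54326.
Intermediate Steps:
(-4597 - 1/(16134 - 21151)) - C = (-4597 - 1/(16134 - 21151)) - 1*49729 = (-4597 - 1/(-5017)) - 49729 = (-4597 - 1*(-1/5017)) - 49729 = (-4597 + 1/5017) - 49729 = -23063148/5017 - 49729 = -272553541/5017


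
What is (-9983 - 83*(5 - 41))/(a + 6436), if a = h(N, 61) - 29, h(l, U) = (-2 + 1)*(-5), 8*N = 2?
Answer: -6995/6412 ≈ -1.0909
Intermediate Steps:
N = ¼ (N = (⅛)*2 = ¼ ≈ 0.25000)
h(l, U) = 5 (h(l, U) = -1*(-5) = 5)
a = -24 (a = 5 - 29 = -24)
(-9983 - 83*(5 - 41))/(a + 6436) = (-9983 - 83*(5 - 41))/(-24 + 6436) = (-9983 - 83*(-36))/6412 = (-9983 + 2988)*(1/6412) = -6995*1/6412 = -6995/6412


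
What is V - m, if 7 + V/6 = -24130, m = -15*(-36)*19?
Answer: -155082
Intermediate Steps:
m = 10260 (m = 540*19 = 10260)
V = -144822 (V = -42 + 6*(-24130) = -42 - 144780 = -144822)
V - m = -144822 - 1*10260 = -144822 - 10260 = -155082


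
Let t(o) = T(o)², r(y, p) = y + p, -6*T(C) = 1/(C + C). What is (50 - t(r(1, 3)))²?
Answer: 13270809601/5308416 ≈ 2500.0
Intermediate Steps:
T(C) = -1/(12*C) (T(C) = -1/(6*(C + C)) = -1/(2*C)/6 = -1/(12*C))
r(y, p) = p + y
t(o) = 1/(144*o²) (t(o) = (-1/(12*o))² = 1/(144*o²))
(50 - t(r(1, 3)))² = (50 - 1/(144*(3 + 1)²))² = (50 - 1/(144*4²))² = (50 - 1/(144*16))² = (50 - 1*1/2304)² = (50 - 1/2304)² = (115199/2304)² = 13270809601/5308416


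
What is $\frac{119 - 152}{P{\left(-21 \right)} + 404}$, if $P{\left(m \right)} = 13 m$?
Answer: $- \frac{33}{131} \approx -0.25191$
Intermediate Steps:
$\frac{119 - 152}{P{\left(-21 \right)} + 404} = \frac{119 - 152}{13 \left(-21\right) + 404} = - \frac{33}{-273 + 404} = - \frac{33}{131}$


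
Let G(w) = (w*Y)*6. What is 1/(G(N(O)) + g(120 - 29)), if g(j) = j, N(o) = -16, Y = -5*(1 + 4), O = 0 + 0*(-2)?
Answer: 1/2491 ≈ 0.00040145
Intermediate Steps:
O = 0 (O = 0 + 0 = 0)
Y = -25 (Y = -5*5 = -25)
G(w) = -150*w (G(w) = (w*(-25))*6 = -25*w*6 = -150*w)
1/(G(N(O)) + g(120 - 29)) = 1/(-150*(-16) + (120 - 29)) = 1/(2400 + 91) = 1/2491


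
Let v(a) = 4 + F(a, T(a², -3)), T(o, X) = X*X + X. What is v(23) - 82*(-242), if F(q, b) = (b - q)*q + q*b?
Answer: 19595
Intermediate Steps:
T(o, X) = X + X² (T(o, X) = X² + X = X + X²)
F(q, b) = b*q + q*(b - q) (F(q, b) = q*(b - q) + b*q = b*q + q*(b - q))
v(a) = 4 + a*(12 - a) (v(a) = 4 + a*(-a + 2*(-3*(1 - 3))) = 4 + a*(-a + 2*(-3*(-2))) = 4 + a*(-a + 2*6) = 4 + a*(-a + 12) = 4 + a*(12 - a))
v(23) - 82*(-242) = (4 - 1*23*(-12 + 23)) - 82*(-242) = (4 - 1*23*11) + 19844 = (4 - 253) + 19844 = -249 + 19844 = 19595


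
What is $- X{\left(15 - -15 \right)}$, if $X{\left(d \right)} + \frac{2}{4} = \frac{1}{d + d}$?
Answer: $\frac{29}{60} \approx 0.48333$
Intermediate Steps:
$X{\left(d \right)} = - \frac{1}{2} + \frac{1}{2 d}$ ($X{\left(d \right)} = - \frac{1}{2} + \frac{1}{d + d} = - \frac{1}{2} + \frac{1}{2 d}$)
$- X{\left(15 - -15 \right)} = - \frac{1 - \left(15 - -15\right)}{2 \left(15 - -15\right)} = - \frac{1 - \left(15 + 15\right)}{2 \left(15 + 15\right)} = - \frac{1 - 30}{2 \cdot 30} = - \frac{-29}{2 \cdot 30} = \left(-1\right) \left(- \frac{29}{60}\right) = \frac{29}{60}$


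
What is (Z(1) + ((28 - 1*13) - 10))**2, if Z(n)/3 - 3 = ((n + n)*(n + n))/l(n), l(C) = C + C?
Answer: 400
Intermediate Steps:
l(C) = 2*C
Z(n) = 9 + 6*n (Z(n) = 9 + 3*(((n + n)*(n + n))/((2*n))) = 9 + 3*(((2*n)*(2*n))*(1/(2*n))) = 9 + 3*((4*n**2)*(1/(2*n))) = 9 + 3*(2*n) = 9 + 6*n)
(Z(1) + ((28 - 1*13) - 10))**2 = ((9 + 6*1) + ((28 - 1*13) - 10))**2 = ((9 + 6) + ((28 - 13) - 10))**2 = (15 + (15 - 10))**2 = (15 + 5)**2 = 20**2 = 400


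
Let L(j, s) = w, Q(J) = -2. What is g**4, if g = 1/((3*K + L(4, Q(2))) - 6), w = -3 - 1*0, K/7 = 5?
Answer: 1/84934656 ≈ 1.1774e-8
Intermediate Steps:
K = 35 (K = 7*5 = 35)
w = -3 (w = -3 + 0 = -3)
L(j, s) = -3
g = 1/96 (g = 1/((3*35 - 3) - 6) = 1/((105 - 3) - 6) = 1/(102 - 6) = 1/96 ≈ 0.010417)
g**4 = (1/96)**4 = 1/84934656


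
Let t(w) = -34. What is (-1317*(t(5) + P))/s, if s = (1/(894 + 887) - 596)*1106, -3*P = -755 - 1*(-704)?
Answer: -13291603/391330450 ≈ -0.033965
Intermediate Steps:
P = 17 (P = -(-755 - 1*(-704))/3 = -(-755 + 704)/3 = -⅓*(-51) = 17)
s = -1173991350/1781 (s = (1/1781 - 596)*1106 = -1061475/1781*1106 = -1173991350/1781 ≈ -6.5918e+5)
(-1317*(t(5) + P))/s = (-1317*(-34 + 17))/(-1173991350/1781) = -1317*(-17)*(-1781/1173991350) = 22389*(-1781/1173991350) = -13291603/391330450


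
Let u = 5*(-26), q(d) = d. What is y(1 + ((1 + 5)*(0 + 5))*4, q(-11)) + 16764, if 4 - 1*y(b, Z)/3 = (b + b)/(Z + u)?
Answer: 788714/47 ≈ 16781.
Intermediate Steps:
u = -130
y(b, Z) = 12 - 6*b/(-130 + Z) (y(b, Z) = 12 - 3*(b + b)/(Z - 130) = 12 - 3*2*b/(-130 + Z) = 12 - 6*b/(-130 + Z))
y(1 + ((1 + 5)*(0 + 5))*4, q(-11)) + 16764 = 6*(-260 - (1 + ((1 + 5)*(0 + 5))*4) + 2*(-11))/(-130 - 11) + 16764 = 6*(-260 - (1 + (6*5)*4) - 22)/(-141) + 16764 = 6*(-1/141)*(-260 - (1 + 30*4) - 22) + 16764 = 6*(-1/141)*(-260 - (1 + 120) - 22) + 16764 = 6*(-1/141)*(-260 - 1*121 - 22) + 16764 = 6*(-1/141)*(-260 - 121 - 22) + 16764 = 6*(-1/141)*(-403) + 16764 = 806/47 + 16764 = 788714/47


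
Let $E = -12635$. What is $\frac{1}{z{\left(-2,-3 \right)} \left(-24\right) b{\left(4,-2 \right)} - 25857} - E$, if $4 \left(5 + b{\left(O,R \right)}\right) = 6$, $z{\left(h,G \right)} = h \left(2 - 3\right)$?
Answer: $\frac{324580514}{25689} \approx 12635.0$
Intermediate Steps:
$z{\left(h,G \right)} = - h$ ($z{\left(h,G \right)} = h \left(-1\right) = - h$)
$b{\left(O,R \right)} = - \frac{7}{2}$ ($b{\left(O,R \right)} = -5 + \frac{1}{4} \cdot 6 = -5 + \frac{3}{2} = - \frac{7}{2}$)
$\frac{1}{z{\left(-2,-3 \right)} \left(-24\right) b{\left(4,-2 \right)} - 25857} - E = \frac{1}{\left(-1\right) \left(-2\right) \left(-24\right) \left(- \frac{7}{2}\right) - 25857} - -12635 = \frac{1}{2 \left(-24\right) \left(- \frac{7}{2}\right) - 25857} + 12635 = \frac{1}{\left(-48\right) \left(- \frac{7}{2}\right) - 25857} + 12635 = \frac{1}{168 - 25857} + 12635 = \frac{1}{-25689} + 12635 = - \frac{1}{25689} + 12635 = \frac{324580514}{25689}$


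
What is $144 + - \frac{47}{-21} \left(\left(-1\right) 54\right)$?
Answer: $\frac{162}{7} \approx 23.143$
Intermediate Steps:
$144 + - \frac{47}{-21} \left(\left(-1\right) 54\right) = 144 + \left(-47\right) \left(- \frac{1}{21}\right) \left(-54\right) = 144 + \frac{47}{21} \left(-54\right) = 144 - \frac{846}{7} = \frac{162}{7}$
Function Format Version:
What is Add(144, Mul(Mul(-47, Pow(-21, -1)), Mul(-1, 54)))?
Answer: Rational(162, 7) ≈ 23.143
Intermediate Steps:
Add(144, Mul(Mul(-47, Pow(-21, -1)), Mul(-1, 54))) = Add(144, Mul(Mul(-47, Rational(-1, 21)), -54)) = Add(144, Mul(Rational(47, 21), -54)) = Add(144, Rational(-846, 7)) = Rational(162, 7)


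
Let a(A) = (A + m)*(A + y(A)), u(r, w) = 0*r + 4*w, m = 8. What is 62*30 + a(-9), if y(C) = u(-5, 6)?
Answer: 1845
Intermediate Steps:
u(r, w) = 4*w (u(r, w) = 0 + 4*w = 4*w)
y(C) = 24 (y(C) = 4*6 = 24)
a(A) = (8 + A)*(24 + A) (a(A) = (A + 8)*(A + 24) = (8 + A)*(24 + A))
62*30 + a(-9) = 62*30 + (192 + (-9)² + 32*(-9)) = 1860 + (192 + 81 - 288) = 1860 - 15 = 1845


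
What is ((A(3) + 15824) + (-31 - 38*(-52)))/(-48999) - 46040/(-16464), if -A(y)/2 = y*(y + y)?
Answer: 81831577/33613314 ≈ 2.4345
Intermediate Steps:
A(y) = -4*y**2 (A(y) = -2*y*(y + y) = -2*y*2*y = -4*y**2)
((A(3) + 15824) + (-31 - 38*(-52)))/(-48999) - 46040/(-16464) = ((-4*3**2 + 15824) + (-31 - 38*(-52)))/(-48999) - 46040/(-16464) = ((-4*9 + 15824) + (-31 + 1976))*(-1/48999) - 46040*(-1/16464) = ((-36 + 15824) + 1945)*(-1/48999) + 5755/2058 = (15788 + 1945)*(-1/48999) + 5755/2058 = 17733*(-1/48999) + 5755/2058 = -5911/16333 + 5755/2058 = 81831577/33613314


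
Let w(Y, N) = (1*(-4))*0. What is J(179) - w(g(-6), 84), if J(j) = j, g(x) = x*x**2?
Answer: 179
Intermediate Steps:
g(x) = x**3
w(Y, N) = 0 (w(Y, N) = -4*0 = 0)
J(179) - w(g(-6), 84) = 179 - 1*0 = 179 + 0 = 179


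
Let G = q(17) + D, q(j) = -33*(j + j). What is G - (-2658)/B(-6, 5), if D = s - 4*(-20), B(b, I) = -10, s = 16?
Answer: -6459/5 ≈ -1291.8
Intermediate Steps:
q(j) = -66*j
D = 96 (D = 16 - 4*(-20) = 16 + 80 = 96)
G = -1026 (G = -66*17 + 96 = -1122 + 96 = -1026)
G - (-2658)/B(-6, 5) = -1026 - (-2658)/(-10) = -1026 - (-2658)*(-1)/10 = -1026 - 1*1329/5 = -1026 - 1329/5 = -6459/5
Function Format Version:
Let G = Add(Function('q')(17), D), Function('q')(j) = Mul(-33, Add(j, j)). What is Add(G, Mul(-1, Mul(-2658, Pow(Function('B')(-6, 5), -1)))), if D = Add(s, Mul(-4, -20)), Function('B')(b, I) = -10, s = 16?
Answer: Rational(-6459, 5) ≈ -1291.8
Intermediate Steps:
Function('q')(j) = Mul(-66, j) (Function('q')(j) = Mul(-33, Mul(2, j)) = Mul(-66, j))
D = 96 (D = Add(16, Mul(-4, -20)) = Add(16, 80) = 96)
G = -1026 (G = Add(Mul(-66, 17), 96) = Add(-1122, 96) = -1026)
Add(G, Mul(-1, Mul(-2658, Pow(Function('B')(-6, 5), -1)))) = Add(-1026, Mul(-1, Mul(-2658, Pow(-10, -1)))) = Add(-1026, Mul(-1, Mul(-2658, Rational(-1, 10)))) = Add(-1026, Mul(-1, Rational(1329, 5))) = Add(-1026, Rational(-1329, 5)) = Rational(-6459, 5)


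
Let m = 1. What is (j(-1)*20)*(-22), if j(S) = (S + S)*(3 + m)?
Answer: 3520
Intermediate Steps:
j(S) = 8*S (j(S) = (S + S)*(3 + 1) = (2*S)*4 = 8*S)
(j(-1)*20)*(-22) = ((8*(-1))*20)*(-22) = -8*20*(-22) = -160*(-22) = 3520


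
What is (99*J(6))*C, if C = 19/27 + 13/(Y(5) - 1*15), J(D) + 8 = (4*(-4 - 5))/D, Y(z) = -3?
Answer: 77/3 ≈ 25.667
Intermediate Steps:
J(D) = -8 - 36/D (J(D) = -8 + (4*(-4 - 5))/D = -8 + (4*(-9))/D = -8 - 36/D)
C = -1/54 (C = 19/27 + 13/(-3 - 1*15) = 19*(1/27) + 13/(-3 - 15) = 19/27 + 13/(-18) = 19/27 + 13*(-1/18) = 19/27 - 13/18 = -1/54 ≈ -0.018519)
(99*J(6))*C = (99*(-8 - 36/6))*(-1/54) = (99*(-8 - 36*1/6))*(-1/54) = (99*(-8 - 6))*(-1/54) = (99*(-14))*(-1/54) = -1386*(-1/54) = 77/3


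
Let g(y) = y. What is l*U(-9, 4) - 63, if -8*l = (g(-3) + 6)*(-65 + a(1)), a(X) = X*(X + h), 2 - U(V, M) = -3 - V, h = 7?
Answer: -297/2 ≈ -148.50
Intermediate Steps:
U(V, M) = 5 + V (U(V, M) = 2 - (-3 - V) = 2 + (3 + V) = 5 + V)
a(X) = X*(7 + X) (a(X) = X*(X + 7) = X*(7 + X))
l = 171/8 (l = -(-3 + 6)*(-65 + 1*(7 + 1))/8 = -3*(-65 + 1*8)/8 = -3*(-65 + 8)/8 = -3*(-57)/8 = -1/8*(-171) = 171/8 ≈ 21.375)
l*U(-9, 4) - 63 = 171*(5 - 9)/8 - 63 = (171/8)*(-4) - 63 = -171/2 - 63 = -297/2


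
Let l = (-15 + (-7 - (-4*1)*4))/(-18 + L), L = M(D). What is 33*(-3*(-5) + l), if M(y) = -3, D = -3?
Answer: 3531/7 ≈ 504.43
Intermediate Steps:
L = -3
l = 2/7 (l = (-15 + (-7 - (-4*1)*4))/(-18 - 3) = (-15 + (-7 - (-4)*4))/(-21) = (-15 + (-7 - 1*(-16)))*(-1/21) = (-15 + (-7 + 16))*(-1/21) = (-15 + 9)*(-1/21) = -6*(-1/21) = 2/7 ≈ 0.28571)
33*(-3*(-5) + l) = 33*(-3*(-5) + 2/7) = 33*(15 + 2/7) = 33*(107/7) = 3531/7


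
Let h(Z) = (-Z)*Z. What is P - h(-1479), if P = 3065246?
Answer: 5252687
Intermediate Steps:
h(Z) = -Z²
P - h(-1479) = 3065246 - (-1)*(-1479)² = 3065246 - (-1)*2187441 = 3065246 - 1*(-2187441) = 3065246 + 2187441 = 5252687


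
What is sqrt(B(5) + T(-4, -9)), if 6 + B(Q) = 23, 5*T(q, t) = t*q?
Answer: 11*sqrt(5)/5 ≈ 4.9193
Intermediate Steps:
T(q, t) = q*t/5 (T(q, t) = (t*q)/5 = (q*t)/5 = q*t/5)
B(Q) = 17 (B(Q) = -6 + 23 = 17)
sqrt(B(5) + T(-4, -9)) = sqrt(17 + (1/5)*(-4)*(-9)) = sqrt(17 + 36/5) = sqrt(121/5) = 11*sqrt(5)/5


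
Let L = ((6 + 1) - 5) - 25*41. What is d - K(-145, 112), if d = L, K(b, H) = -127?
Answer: -896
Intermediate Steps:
L = -1023 (L = (7 - 5) - 1025 = 2 - 1025 = -1023)
d = -1023
d - K(-145, 112) = -1023 - 1*(-127) = -1023 + 127 = -896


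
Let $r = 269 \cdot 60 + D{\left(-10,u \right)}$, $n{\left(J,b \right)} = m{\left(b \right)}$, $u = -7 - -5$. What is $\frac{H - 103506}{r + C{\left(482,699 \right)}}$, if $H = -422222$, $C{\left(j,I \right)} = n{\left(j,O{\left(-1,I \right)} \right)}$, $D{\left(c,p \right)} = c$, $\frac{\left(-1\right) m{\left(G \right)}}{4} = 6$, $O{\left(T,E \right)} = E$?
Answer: $- \frac{262864}{8053} \approx -32.642$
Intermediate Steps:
$m{\left(G \right)} = -24$ ($m{\left(G \right)} = \left(-4\right) 6 = -24$)
$u = -2$ ($u = -7 + 5 = -2$)
$n{\left(J,b \right)} = -24$
$C{\left(j,I \right)} = -24$
$r = 16130$ ($r = 269 \cdot 60 - 10 = 16140 - 10 = 16130$)
$\frac{H - 103506}{r + C{\left(482,699 \right)}} = \frac{-422222 - 103506}{16130 - 24} = - \frac{525728}{16106} = \left(-525728\right) \frac{1}{16106} = - \frac{262864}{8053}$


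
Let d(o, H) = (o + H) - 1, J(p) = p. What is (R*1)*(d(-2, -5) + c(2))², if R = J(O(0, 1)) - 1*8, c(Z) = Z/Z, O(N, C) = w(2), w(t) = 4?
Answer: -196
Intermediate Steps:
O(N, C) = 4
c(Z) = 1
d(o, H) = -1 + H + o (d(o, H) = (H + o) - 1 = -1 + H + o)
R = -4 (R = 4 - 1*8 = 4 - 8 = -4)
(R*1)*(d(-2, -5) + c(2))² = (-4*1)*((-1 - 5 - 2) + 1)² = -4*(-8 + 1)² = -4*(-7)² = -4*49 = -196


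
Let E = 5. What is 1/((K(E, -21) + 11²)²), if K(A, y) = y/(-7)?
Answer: 1/15376 ≈ 6.5036e-5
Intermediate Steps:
K(A, y) = -y/7 (K(A, y) = y*(-⅐) = -y/7)
1/((K(E, -21) + 11²)²) = 1/((-⅐*(-21) + 11²)²) = 1/((3 + 121)²) = 1/(124²) = 1/15376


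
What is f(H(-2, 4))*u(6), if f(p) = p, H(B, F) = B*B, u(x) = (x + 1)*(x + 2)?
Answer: 224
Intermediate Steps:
u(x) = (1 + x)*(2 + x)
H(B, F) = B²
f(H(-2, 4))*u(6) = (-2)²*(2 + 6² + 3*6) = 4*(2 + 36 + 18) = 4*56 = 224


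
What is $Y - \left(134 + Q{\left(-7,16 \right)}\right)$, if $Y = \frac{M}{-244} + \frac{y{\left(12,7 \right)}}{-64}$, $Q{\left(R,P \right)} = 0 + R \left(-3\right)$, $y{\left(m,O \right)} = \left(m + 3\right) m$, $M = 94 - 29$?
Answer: $- \frac{154285}{976} \approx -158.08$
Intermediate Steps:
$M = 65$ ($M = 94 - 29 = 65$)
$y{\left(m,O \right)} = m \left(3 + m\right)$ ($y{\left(m,O \right)} = \left(3 + m\right) m = m \left(3 + m\right)$)
$Q{\left(R,P \right)} = - 3 R$ ($Q{\left(R,P \right)} = 0 - 3 R = - 3 R$)
$Y = - \frac{3005}{976}$ ($Y = \frac{65}{-244} + \frac{12 \left(3 + 12\right)}{-64} = 65 \left(- \frac{1}{244}\right) + 12 \cdot 15 \left(- \frac{1}{64}\right) = - \frac{65}{244} + 180 \left(- \frac{1}{64}\right) = - \frac{65}{244} - \frac{45}{16} = - \frac{3005}{976} \approx -3.0789$)
$Y - \left(134 + Q{\left(-7,16 \right)}\right) = - \frac{3005}{976} - \left(134 - -21\right) = - \frac{3005}{976} - 155 = - \frac{154285}{976}$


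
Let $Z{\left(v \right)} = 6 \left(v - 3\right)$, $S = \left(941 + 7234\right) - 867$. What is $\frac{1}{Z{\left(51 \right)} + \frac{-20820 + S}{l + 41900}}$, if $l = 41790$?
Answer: $\frac{41845}{12044604} \approx 0.0034742$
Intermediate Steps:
$S = 7308$ ($S = 8175 - 867 = 7308$)
$Z{\left(v \right)} = -18 + 6 v$ ($Z{\left(v \right)} = 6 \left(-3 + v\right) = -18 + 6 v$)
$\frac{1}{Z{\left(51 \right)} + \frac{-20820 + S}{l + 41900}} = \frac{1}{\left(-18 + 6 \cdot 51\right) + \frac{-20820 + 7308}{41790 + 41900}} = \frac{1}{\left(-18 + 306\right) - \frac{13512}{83690}} = \frac{1}{288 - \frac{6756}{41845}} = \frac{1}{\frac{12044604}{41845}} = \frac{41845}{12044604}$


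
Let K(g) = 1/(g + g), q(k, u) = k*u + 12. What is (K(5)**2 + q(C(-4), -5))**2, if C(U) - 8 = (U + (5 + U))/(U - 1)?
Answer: 9603801/10000 ≈ 960.38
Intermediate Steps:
C(U) = 8 + (5 + 2*U)/(-1 + U) (C(U) = 8 + (U + (5 + U))/(U - 1) = 8 + (5 + 2*U)/(-1 + U))
q(k, u) = 12 + k*u
K(g) = 1/(2*g)
(K(5)**2 + q(C(-4), -5))**2 = (((1/2)/5)**2 + (12 + ((-3 + 10*(-4))/(-1 - 4))*(-5)))**2 = (((1/2)*(1/5))**2 + (12 + ((-3 - 40)/(-5))*(-5)))**2 = ((1/10)**2 + (12 - 1/5*(-43)*(-5)))**2 = (1/100 + (12 + (43/5)*(-5)))**2 = (1/100 + (12 - 43))**2 = (1/100 - 31)**2 = (-3099/100)**2 = 9603801/10000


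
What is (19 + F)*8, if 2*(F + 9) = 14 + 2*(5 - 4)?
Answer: 144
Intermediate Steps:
F = -1 (F = -9 + (14 + 2*(5 - 4))/2 = -9 + (14 + 2*1)/2 = -9 + (14 + 2)/2 = -9 + (1/2)*16 = -9 + 8 = -1)
(19 + F)*8 = (19 - 1)*8 = 18*8 = 144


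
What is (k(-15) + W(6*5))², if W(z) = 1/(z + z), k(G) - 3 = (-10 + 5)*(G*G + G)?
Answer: 3946226761/3600 ≈ 1.0962e+6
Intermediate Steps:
k(G) = 3 - 5*G - 5*G² (k(G) = 3 + (-10 + 5)*(G*G + G) = 3 - 5*(G² + G) = 3 - 5*(G + G²) = 3 + (-5*G - 5*G²) = 3 - 5*G - 5*G²)
W(z) = 1/(2*z)
(k(-15) + W(6*5))² = ((3 - 5*(-15) - 5*(-15)²) + 1/(2*((6*5))))² = ((3 + 75 - 5*225) + (½)/30)² = ((3 + 75 - 1125) + (½)*(1/30))² = (-1047 + 1/60)² = (-62819/60)² = 3946226761/3600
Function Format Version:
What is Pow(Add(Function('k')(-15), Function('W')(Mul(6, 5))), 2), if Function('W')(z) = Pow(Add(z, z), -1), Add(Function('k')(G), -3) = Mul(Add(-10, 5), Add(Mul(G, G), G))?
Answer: Rational(3946226761, 3600) ≈ 1.0962e+6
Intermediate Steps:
Function('k')(G) = Add(3, Mul(-5, G), Mul(-5, Pow(G, 2))) (Function('k')(G) = Add(3, Mul(Add(-10, 5), Add(Mul(G, G), G))) = Add(3, Mul(-5, Add(Pow(G, 2), G))) = Add(3, Mul(-5, Add(G, Pow(G, 2)))) = Add(3, Add(Mul(-5, G), Mul(-5, Pow(G, 2)))) = Add(3, Mul(-5, G), Mul(-5, Pow(G, 2))))
Function('W')(z) = Mul(Rational(1, 2), Pow(z, -1)) (Function('W')(z) = Pow(Mul(2, z), -1) = Mul(Rational(1, 2), Pow(z, -1)))
Pow(Add(Function('k')(-15), Function('W')(Mul(6, 5))), 2) = Pow(Add(Add(3, Mul(-5, -15), Mul(-5, Pow(-15, 2))), Mul(Rational(1, 2), Pow(Mul(6, 5), -1))), 2) = Pow(Add(Add(3, 75, Mul(-5, 225)), Mul(Rational(1, 2), Pow(30, -1))), 2) = Pow(Add(Add(3, 75, -1125), Mul(Rational(1, 2), Rational(1, 30))), 2) = Pow(Add(-1047, Rational(1, 60)), 2) = Pow(Rational(-62819, 60), 2) = Rational(3946226761, 3600)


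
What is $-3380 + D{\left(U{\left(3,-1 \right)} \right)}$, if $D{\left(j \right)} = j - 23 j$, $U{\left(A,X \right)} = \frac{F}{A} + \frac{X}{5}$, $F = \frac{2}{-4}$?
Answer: $- \frac{50579}{15} \approx -3371.9$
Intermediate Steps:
$F = - \frac{1}{2}$ ($F = 2 \left(- \frac{1}{4}\right) = - \frac{1}{2} \approx -0.5$)
$U{\left(A,X \right)} = - \frac{1}{2 A} + \frac{X}{5}$
$D{\left(j \right)} = - 22 j$ ($D{\left(j \right)} = j - 23 j = - 22 j$)
$-3380 + D{\left(U{\left(3,-1 \right)} \right)} = -3380 - 22 \left(- \frac{1}{2 \cdot 3} + \frac{1}{5} \left(-1\right)\right) = -3380 - 22 \left(\left(- \frac{1}{2}\right) \frac{1}{3} - \frac{1}{5}\right) = -3380 - 22 \left(- \frac{1}{6} - \frac{1}{5}\right) = -3380 - - \frac{121}{15} = -3380 + \frac{121}{15} = - \frac{50579}{15}$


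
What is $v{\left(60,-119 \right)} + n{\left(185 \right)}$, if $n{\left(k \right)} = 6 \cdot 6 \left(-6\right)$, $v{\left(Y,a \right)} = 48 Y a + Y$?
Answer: $-342876$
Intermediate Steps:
$v{\left(Y,a \right)} = Y + 48 Y a$ ($v{\left(Y,a \right)} = 48 Y a + Y = Y + 48 Y a$)
$n{\left(k \right)} = -216$ ($n{\left(k \right)} = 6 \left(-36\right) = -216$)
$v{\left(60,-119 \right)} + n{\left(185 \right)} = 60 \left(1 + 48 \left(-119\right)\right) - 216 = 60 \left(1 - 5712\right) - 216 = 60 \left(-5711\right) - 216 = -342660 - 216 = -342876$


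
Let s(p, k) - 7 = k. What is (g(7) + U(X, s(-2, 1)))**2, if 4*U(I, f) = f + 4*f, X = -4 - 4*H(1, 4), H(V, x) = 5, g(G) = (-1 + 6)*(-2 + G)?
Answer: 1225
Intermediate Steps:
g(G) = -10 + 5*G (g(G) = 5*(-2 + G) = -10 + 5*G)
s(p, k) = 7 + k
X = -24 (X = -4 - 4*5 = -4 - 20 = -24)
U(I, f) = 5*f/4 (U(I, f) = (f + 4*f)/4 = (5*f)/4 = 5*f/4)
(g(7) + U(X, s(-2, 1)))**2 = ((-10 + 5*7) + 5*(7 + 1)/4)**2 = ((-10 + 35) + (5/4)*8)**2 = (25 + 10)**2 = 35**2 = 1225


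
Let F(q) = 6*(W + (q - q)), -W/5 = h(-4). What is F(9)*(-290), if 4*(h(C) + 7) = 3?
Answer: -54375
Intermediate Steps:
h(C) = -25/4 (h(C) = -7 + (¼)*3 = -7 + ¾ = -25/4)
W = 125/4 (W = -5*(-25/4) = 125/4 ≈ 31.250)
F(q) = 375/2 (F(q) = 6*(125/4 + (q - q)) = 6*(125/4 + 0) = 6*(125/4) = 375/2)
F(9)*(-290) = (375/2)*(-290) = -54375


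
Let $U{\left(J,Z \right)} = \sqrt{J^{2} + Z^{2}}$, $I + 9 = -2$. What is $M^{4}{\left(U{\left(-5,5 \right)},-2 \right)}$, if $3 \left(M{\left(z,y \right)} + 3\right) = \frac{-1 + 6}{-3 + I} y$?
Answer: $\frac{11316496}{194481} \approx 58.188$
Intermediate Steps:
$I = -11$ ($I = -9 - 2 = -11$)
$M{\left(z,y \right)} = -3 - \frac{5 y}{42}$ ($M{\left(z,y \right)} = -3 + \frac{\frac{-1 + 6}{-3 - 11} y}{3} = -3 + \frac{\frac{5}{-14} y}{3} = -3 + \frac{5 \left(- \frac{1}{14}\right) y}{3} = -3 + \frac{\left(- \frac{5}{14}\right) y}{3} = -3 - \frac{5 y}{42}$)
$M^{4}{\left(U{\left(-5,5 \right)},-2 \right)} = \left(-3 - - \frac{5}{21}\right)^{4} = \left(-3 + \frac{5}{21}\right)^{4} = \left(- \frac{58}{21}\right)^{4} = \frac{11316496}{194481}$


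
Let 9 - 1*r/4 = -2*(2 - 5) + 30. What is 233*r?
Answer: -25164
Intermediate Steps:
r = -108 (r = 36 - 4*(-2*(2 - 5) + 30) = 36 - 4*(-2*(-3) + 30) = 36 - 4*(6 + 30) = 36 - 4*36 = 36 - 144 = -108)
233*r = 233*(-108) = -25164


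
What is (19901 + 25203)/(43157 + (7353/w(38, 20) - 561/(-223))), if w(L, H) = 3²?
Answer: 10058192/9806763 ≈ 1.0256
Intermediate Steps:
w(L, H) = 9
(19901 + 25203)/(43157 + (7353/w(38, 20) - 561/(-223))) = (19901 + 25203)/(43157 + (7353/9 - 561/(-223))) = 45104/(43157 + (7353*(⅑) - 561*(-1/223))) = 45104/(43157 + (817 + 561/223)) = 45104/(43157 + 182752/223) = 45104/(9806763/223) = 45104*(223/9806763) = 10058192/9806763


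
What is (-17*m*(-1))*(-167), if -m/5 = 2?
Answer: 28390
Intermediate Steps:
m = -10 (m = -5*2 = -10)
(-17*m*(-1))*(-167) = (-17*(-10)*(-1))*(-167) = (170*(-1))*(-167) = -170*(-167) = 28390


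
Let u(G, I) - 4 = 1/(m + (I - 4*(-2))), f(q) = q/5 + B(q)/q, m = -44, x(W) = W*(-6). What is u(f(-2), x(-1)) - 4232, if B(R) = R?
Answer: -126841/30 ≈ -4228.0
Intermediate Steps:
x(W) = -6*W
f(q) = 1 + q/5 (f(q) = q/5 + q/q = q*(1/5) + 1 = q/5 + 1 = 1 + q/5)
u(G, I) = 4 + 1/(-36 + I) (u(G, I) = 4 + 1/(-44 + (I - 4*(-2))) = 4 + 1/(-44 + (I + 8)) = 4 + 1/(-44 + (8 + I)) = 4 + 1/(-36 + I))
u(f(-2), x(-1)) - 4232 = (-143 + 4*(-6*(-1)))/(-36 - 6*(-1)) - 4232 = (-143 + 4*6)/(-36 + 6) - 4232 = (-143 + 24)/(-30) - 4232 = -1/30*(-119) - 4232 = 119/30 - 4232 = -126841/30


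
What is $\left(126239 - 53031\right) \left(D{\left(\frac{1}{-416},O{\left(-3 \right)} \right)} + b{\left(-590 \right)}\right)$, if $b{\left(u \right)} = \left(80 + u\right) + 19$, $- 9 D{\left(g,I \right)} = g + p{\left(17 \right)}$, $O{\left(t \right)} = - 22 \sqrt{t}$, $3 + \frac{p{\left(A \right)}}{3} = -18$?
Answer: $- \frac{16582481345}{468} \approx -3.5433 \cdot 10^{7}$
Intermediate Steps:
$p{\left(A \right)} = -63$ ($p{\left(A \right)} = -9 + 3 \left(-18\right) = -9 - 54 = -63$)
$D{\left(g,I \right)} = 7 - \frac{g}{9}$ ($D{\left(g,I \right)} = - \frac{g - 63}{9} = - \frac{-63 + g}{9} = 7 - \frac{g}{9}$)
$b{\left(u \right)} = 99 + u$
$\left(126239 - 53031\right) \left(D{\left(\frac{1}{-416},O{\left(-3 \right)} \right)} + b{\left(-590 \right)}\right) = \left(126239 - 53031\right) \left(\left(7 - \frac{1}{9 \left(-416\right)}\right) + \left(99 - 590\right)\right) = 73208 \left(\left(7 - - \frac{1}{3744}\right) - 491\right) = 73208 \left(\left(7 + \frac{1}{3744}\right) - 491\right) = 73208 \left(\frac{26209}{3744} - 491\right) = 73208 \left(- \frac{1812095}{3744}\right) = - \frac{16582481345}{468}$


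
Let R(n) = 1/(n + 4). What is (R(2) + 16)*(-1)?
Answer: -97/6 ≈ -16.167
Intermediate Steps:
R(n) = 1/(4 + n)
(R(2) + 16)*(-1) = (1/(4 + 2) + 16)*(-1) = (1/6 + 16)*(-1) = (⅙ + 16)*(-1) = (97/6)*(-1) = -97/6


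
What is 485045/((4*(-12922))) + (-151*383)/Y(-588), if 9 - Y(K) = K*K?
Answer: -12669827767/1374642360 ≈ -9.2168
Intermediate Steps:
Y(K) = 9 - K**2 (Y(K) = 9 - K*K = 9 - K**2)
485045/((4*(-12922))) + (-151*383)/Y(-588) = 485045/((4*(-12922))) + (-151*383)/(9 - 1*(-588)**2) = 485045/(-51688) - 57833/(9 - 1*345744) = 485045*(-1/51688) - 57833/(9 - 345744) = -485045/51688 - 57833/(-345735) = -485045/51688 - 57833*(-1/345735) = -485045/51688 + 57833/345735 = -12669827767/1374642360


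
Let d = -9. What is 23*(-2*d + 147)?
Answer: 3795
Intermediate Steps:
23*(-2*d + 147) = 23*(-2*(-9) + 147) = 23*(18 + 147) = 23*165 = 3795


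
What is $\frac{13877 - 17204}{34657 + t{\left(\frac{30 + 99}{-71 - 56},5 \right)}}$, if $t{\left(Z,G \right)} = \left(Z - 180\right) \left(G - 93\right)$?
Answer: $- \frac{422529}{6424471} \approx -0.065769$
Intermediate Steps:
$t{\left(Z,G \right)} = \left(-180 + Z\right) \left(-93 + G\right)$
$\frac{13877 - 17204}{34657 + t{\left(\frac{30 + 99}{-71 - 56},5 \right)}} = \frac{13877 - 17204}{34657 + \left(16740 - 900 - 93 \frac{30 + 99}{-71 - 56} + 5 \frac{30 + 99}{-71 - 56}\right)} = - \frac{3327}{34657 + \left(16740 - 900 - 93 \frac{129}{-127} + 5 \frac{129}{-127}\right)} = - \frac{3327}{34657 + \left(16740 - 900 - 93 \cdot 129 \left(- \frac{1}{127}\right) + 5 \cdot 129 \left(- \frac{1}{127}\right)\right)} = - \frac{3327}{34657 + \left(16740 - 900 - - \frac{11997}{127} + 5 \left(- \frac{129}{127}\right)\right)} = - \frac{3327}{34657 + \left(16740 - 900 + \frac{11997}{127} - \frac{645}{127}\right)} = - \frac{3327}{34657 + \frac{2023032}{127}} = - \frac{3327}{\frac{6424471}{127}} = \left(-3327\right) \frac{127}{6424471} = - \frac{422529}{6424471}$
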